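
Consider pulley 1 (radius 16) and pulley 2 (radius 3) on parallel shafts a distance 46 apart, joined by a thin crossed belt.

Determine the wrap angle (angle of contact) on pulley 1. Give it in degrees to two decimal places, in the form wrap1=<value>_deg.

crossed belt: β = asin((r1+r2)/C) = asin(19/46) = 24.3962°
wrap1 = wrap2 = π + 2β = 228.7923°

wrap1=228.79_deg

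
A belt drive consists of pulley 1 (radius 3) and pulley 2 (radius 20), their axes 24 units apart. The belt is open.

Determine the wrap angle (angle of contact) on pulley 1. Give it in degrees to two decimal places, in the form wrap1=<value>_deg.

wrap1=89.80_deg

open belt: β = asin((r2−r1)/C) = asin(17/24) = 45.0995°
wrap1 = π − 2β = 89.8011°
wrap2 = π + 2β = 270.1989°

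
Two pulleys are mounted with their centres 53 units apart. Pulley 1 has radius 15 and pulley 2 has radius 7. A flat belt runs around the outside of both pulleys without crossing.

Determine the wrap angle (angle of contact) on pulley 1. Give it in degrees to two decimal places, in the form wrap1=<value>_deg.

open belt: β = asin((r2−r1)/C) = asin(-8/53) = -8.6816°
wrap1 = π − 2β = 197.3632°
wrap2 = π + 2β = 162.6368°

wrap1=197.36_deg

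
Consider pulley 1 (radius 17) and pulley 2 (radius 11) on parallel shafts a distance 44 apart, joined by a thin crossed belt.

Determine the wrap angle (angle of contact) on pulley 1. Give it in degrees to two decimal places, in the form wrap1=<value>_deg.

crossed belt: β = asin((r1+r2)/C) = asin(28/44) = 39.5212°
wrap1 = wrap2 = π + 2β = 259.0424°

wrap1=259.04_deg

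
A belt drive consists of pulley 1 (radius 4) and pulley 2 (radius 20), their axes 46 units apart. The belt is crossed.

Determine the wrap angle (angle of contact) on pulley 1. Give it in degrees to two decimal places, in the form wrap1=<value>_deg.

wrap1=242.90_deg

crossed belt: β = asin((r1+r2)/C) = asin(24/46) = 31.4490°
wrap1 = wrap2 = π + 2β = 242.8980°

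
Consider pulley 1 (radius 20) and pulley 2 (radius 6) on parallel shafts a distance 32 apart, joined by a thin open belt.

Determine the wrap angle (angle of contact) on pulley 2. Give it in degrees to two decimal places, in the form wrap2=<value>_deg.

wrap2=128.11_deg

open belt: β = asin((r2−r1)/C) = asin(-14/32) = -25.9445°
wrap1 = π − 2β = 231.8890°
wrap2 = π + 2β = 128.1110°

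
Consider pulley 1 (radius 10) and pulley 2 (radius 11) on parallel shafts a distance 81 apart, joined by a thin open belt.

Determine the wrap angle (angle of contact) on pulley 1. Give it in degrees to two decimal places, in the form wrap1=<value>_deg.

open belt: β = asin((r2−r1)/C) = asin(1/81) = 0.7074°
wrap1 = π − 2β = 178.5853°
wrap2 = π + 2β = 181.4147°

wrap1=178.59_deg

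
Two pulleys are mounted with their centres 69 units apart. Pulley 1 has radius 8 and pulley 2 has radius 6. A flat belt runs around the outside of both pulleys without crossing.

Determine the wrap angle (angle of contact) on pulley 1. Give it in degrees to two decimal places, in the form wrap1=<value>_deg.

wrap1=183.32_deg

open belt: β = asin((r2−r1)/C) = asin(-2/69) = -1.6610°
wrap1 = π − 2β = 183.3220°
wrap2 = π + 2β = 176.6780°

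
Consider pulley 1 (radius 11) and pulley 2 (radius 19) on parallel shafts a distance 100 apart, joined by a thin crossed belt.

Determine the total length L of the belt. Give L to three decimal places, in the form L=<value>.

L=303.317

crossed belt: β = asin((r1+r2)/C) = asin(30/100) = 17.4576°
wrap1 = wrap2 = π + 2β = 214.9152°
tangent length = C·cosβ = 95.3939
L = (r1+r2)·wrap + 2·C·cosβ = 30·3.7510 + 2·95.3939 = 303.3172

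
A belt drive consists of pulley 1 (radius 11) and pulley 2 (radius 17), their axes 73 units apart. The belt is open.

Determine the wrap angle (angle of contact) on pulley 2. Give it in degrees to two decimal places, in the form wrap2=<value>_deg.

open belt: β = asin((r2−r1)/C) = asin(6/73) = 4.7146°
wrap1 = π − 2β = 170.5709°
wrap2 = π + 2β = 189.4291°

wrap2=189.43_deg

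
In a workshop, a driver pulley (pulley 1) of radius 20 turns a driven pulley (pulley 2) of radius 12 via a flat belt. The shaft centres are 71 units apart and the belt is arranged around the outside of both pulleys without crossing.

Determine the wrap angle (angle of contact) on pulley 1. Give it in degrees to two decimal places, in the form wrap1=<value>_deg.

wrap1=192.94_deg

open belt: β = asin((r2−r1)/C) = asin(-8/71) = -6.4696°
wrap1 = π − 2β = 192.9392°
wrap2 = π + 2β = 167.0608°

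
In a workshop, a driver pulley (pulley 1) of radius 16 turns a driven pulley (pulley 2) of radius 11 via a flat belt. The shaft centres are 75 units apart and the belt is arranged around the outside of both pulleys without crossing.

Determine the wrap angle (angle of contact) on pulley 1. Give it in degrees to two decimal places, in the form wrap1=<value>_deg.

wrap1=187.65_deg

open belt: β = asin((r2−r1)/C) = asin(-5/75) = -3.8226°
wrap1 = π − 2β = 187.6451°
wrap2 = π + 2β = 172.3549°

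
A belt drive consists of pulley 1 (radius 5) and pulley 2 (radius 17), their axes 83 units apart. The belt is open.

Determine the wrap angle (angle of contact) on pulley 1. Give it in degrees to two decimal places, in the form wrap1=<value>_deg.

open belt: β = asin((r2−r1)/C) = asin(12/83) = 8.3129°
wrap1 = π − 2β = 163.3743°
wrap2 = π + 2β = 196.6257°

wrap1=163.37_deg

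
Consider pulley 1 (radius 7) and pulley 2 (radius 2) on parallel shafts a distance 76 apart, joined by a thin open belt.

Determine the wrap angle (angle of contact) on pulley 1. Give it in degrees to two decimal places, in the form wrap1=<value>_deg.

wrap1=187.54_deg

open belt: β = asin((r2−r1)/C) = asin(-5/76) = -3.7722°
wrap1 = π − 2β = 187.5444°
wrap2 = π + 2β = 172.4556°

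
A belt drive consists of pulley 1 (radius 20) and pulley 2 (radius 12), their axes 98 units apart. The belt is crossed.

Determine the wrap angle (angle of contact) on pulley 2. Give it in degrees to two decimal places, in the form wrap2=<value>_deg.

wrap2=218.12_deg

crossed belt: β = asin((r1+r2)/C) = asin(32/98) = 19.0583°
wrap1 = wrap2 = π + 2β = 218.1167°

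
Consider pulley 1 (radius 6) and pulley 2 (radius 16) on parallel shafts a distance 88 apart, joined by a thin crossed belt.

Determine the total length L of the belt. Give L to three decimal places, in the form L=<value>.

L=250.644

crossed belt: β = asin((r1+r2)/C) = asin(22/88) = 14.4775°
wrap1 = wrap2 = π + 2β = 208.9550°
tangent length = C·cosβ = 85.2056
L = (r1+r2)·wrap + 2·C·cosβ = 22·3.6470 + 2·85.2056 = 250.6442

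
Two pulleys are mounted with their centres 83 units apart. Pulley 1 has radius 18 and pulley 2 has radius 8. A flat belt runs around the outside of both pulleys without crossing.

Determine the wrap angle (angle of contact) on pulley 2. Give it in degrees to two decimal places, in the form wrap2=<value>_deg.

wrap2=166.16_deg

open belt: β = asin((r2−r1)/C) = asin(-10/83) = -6.9199°
wrap1 = π − 2β = 193.8398°
wrap2 = π + 2β = 166.1602°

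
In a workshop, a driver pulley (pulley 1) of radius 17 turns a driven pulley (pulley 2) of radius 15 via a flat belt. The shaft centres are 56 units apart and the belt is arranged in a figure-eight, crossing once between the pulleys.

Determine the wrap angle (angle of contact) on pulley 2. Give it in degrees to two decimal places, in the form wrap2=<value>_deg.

crossed belt: β = asin((r1+r2)/C) = asin(32/56) = 34.8499°
wrap1 = wrap2 = π + 2β = 249.6998°

wrap2=249.70_deg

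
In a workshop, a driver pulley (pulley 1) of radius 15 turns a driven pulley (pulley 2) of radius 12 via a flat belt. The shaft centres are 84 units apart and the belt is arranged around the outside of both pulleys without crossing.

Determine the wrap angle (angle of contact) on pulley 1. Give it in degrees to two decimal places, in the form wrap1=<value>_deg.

open belt: β = asin((r2−r1)/C) = asin(-3/84) = -2.0467°
wrap1 = π − 2β = 184.0934°
wrap2 = π + 2β = 175.9066°

wrap1=184.09_deg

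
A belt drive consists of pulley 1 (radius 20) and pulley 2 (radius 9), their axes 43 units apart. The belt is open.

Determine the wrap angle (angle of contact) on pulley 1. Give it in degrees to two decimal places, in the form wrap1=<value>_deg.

wrap1=209.64_deg

open belt: β = asin((r2−r1)/C) = asin(-11/43) = -14.8218°
wrap1 = π − 2β = 209.6436°
wrap2 = π + 2β = 150.3564°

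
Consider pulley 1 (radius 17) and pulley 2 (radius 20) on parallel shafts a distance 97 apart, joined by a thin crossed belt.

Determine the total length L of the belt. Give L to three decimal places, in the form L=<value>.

L=324.531

crossed belt: β = asin((r1+r2)/C) = asin(37/97) = 22.4231°
wrap1 = wrap2 = π + 2β = 224.8462°
tangent length = C·cosβ = 89.6660
L = (r1+r2)·wrap + 2·C·cosβ = 37·3.9243 + 2·89.6660 = 324.5315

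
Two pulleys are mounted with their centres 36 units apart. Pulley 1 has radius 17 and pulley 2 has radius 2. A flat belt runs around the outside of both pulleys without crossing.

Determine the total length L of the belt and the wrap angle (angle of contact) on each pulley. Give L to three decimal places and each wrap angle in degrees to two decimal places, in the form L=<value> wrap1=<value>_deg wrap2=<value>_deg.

open belt: β = asin((r2−r1)/C) = asin(-15/36) = -24.6243°
wrap1 = π − 2β = 229.2486°
wrap2 = π + 2β = 130.7514°
tangent length = C·cosβ = 32.7261
L = r1·wrap1 + r2·wrap2 + 2·C·cosβ = 17·4.0011 + 2·2.2820 + 2·32.7261 = 138.0358

L=138.036 wrap1=229.25_deg wrap2=130.75_deg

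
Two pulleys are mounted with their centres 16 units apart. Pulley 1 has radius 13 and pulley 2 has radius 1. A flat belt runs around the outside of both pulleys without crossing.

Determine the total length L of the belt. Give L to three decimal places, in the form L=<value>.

open belt: β = asin((r2−r1)/C) = asin(-12/16) = -48.5904°
wrap1 = π − 2β = 277.1808°
wrap2 = π + 2β = 82.8192°
tangent length = C·cosβ = 10.5830
L = r1·wrap1 + r2·wrap2 + 2·C·cosβ = 13·4.8377 + 1·1.4455 + 2·10.5830 = 85.5018

L=85.502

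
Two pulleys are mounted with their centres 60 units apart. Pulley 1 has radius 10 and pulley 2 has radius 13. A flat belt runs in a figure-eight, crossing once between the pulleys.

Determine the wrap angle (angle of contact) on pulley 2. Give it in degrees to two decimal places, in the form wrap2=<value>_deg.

crossed belt: β = asin((r1+r2)/C) = asin(23/60) = 22.5403°
wrap1 = wrap2 = π + 2β = 225.0806°

wrap2=225.08_deg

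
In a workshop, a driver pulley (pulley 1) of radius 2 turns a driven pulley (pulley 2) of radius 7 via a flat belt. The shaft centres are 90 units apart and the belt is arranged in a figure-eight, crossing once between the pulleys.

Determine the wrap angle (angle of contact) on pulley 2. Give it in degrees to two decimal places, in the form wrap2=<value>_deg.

wrap2=191.48_deg

crossed belt: β = asin((r1+r2)/C) = asin(9/90) = 5.7392°
wrap1 = wrap2 = π + 2β = 191.4783°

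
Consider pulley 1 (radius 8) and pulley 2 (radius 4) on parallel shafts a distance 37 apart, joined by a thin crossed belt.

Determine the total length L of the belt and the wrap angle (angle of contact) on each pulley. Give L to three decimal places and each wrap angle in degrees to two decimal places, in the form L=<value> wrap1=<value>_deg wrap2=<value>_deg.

crossed belt: β = asin((r1+r2)/C) = asin(12/37) = 18.9246°
wrap1 = wrap2 = π + 2β = 217.8493°
tangent length = C·cosβ = 35.0000
L = (r1+r2)·wrap + 2·C·cosβ = 12·3.8022 + 2·35.0000 = 115.6262

L=115.626 wrap1=217.85_deg wrap2=217.85_deg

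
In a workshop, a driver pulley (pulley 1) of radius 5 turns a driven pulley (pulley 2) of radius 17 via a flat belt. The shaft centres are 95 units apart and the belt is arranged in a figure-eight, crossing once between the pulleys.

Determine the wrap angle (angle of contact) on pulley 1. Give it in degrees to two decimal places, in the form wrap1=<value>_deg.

wrap1=206.78_deg

crossed belt: β = asin((r1+r2)/C) = asin(22/95) = 13.3900°
wrap1 = wrap2 = π + 2β = 206.7801°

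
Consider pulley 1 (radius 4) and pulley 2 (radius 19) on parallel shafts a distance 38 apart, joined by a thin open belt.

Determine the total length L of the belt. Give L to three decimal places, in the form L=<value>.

open belt: β = asin((r2−r1)/C) = asin(15/38) = 23.2496°
wrap1 = π − 2β = 133.5009°
wrap2 = π + 2β = 226.4991°
tangent length = C·cosβ = 34.9142
L = r1·wrap1 + r2·wrap2 + 2·C·cosβ = 4·2.3300 + 19·3.9532 + 2·34.9142 = 154.2584

L=154.258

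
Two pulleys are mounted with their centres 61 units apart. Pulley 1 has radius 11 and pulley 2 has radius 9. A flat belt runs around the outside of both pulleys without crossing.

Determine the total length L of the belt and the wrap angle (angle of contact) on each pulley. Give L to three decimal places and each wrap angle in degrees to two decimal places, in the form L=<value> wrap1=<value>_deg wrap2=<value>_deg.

L=184.897 wrap1=183.76_deg wrap2=176.24_deg

open belt: β = asin((r2−r1)/C) = asin(-2/61) = -1.8789°
wrap1 = π − 2β = 183.7578°
wrap2 = π + 2β = 176.2422°
tangent length = C·cosβ = 60.9672
L = r1·wrap1 + r2·wrap2 + 2·C·cosβ = 11·3.2072 + 9·3.0760 + 2·60.9672 = 184.8974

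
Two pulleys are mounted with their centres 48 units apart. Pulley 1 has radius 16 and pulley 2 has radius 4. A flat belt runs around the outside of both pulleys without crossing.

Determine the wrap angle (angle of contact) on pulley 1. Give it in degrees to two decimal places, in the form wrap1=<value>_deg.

wrap1=208.96_deg

open belt: β = asin((r2−r1)/C) = asin(-12/48) = -14.4775°
wrap1 = π − 2β = 208.9550°
wrap2 = π + 2β = 151.0450°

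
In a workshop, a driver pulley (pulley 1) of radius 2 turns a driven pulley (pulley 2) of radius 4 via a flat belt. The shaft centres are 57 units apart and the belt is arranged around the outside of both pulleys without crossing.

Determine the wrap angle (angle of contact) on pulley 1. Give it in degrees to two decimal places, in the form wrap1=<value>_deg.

wrap1=175.98_deg

open belt: β = asin((r2−r1)/C) = asin(2/57) = 2.0108°
wrap1 = π − 2β = 175.9784°
wrap2 = π + 2β = 184.0216°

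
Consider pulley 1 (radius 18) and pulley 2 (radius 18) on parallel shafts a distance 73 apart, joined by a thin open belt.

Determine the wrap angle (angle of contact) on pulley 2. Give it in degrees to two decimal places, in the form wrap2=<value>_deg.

wrap2=180.00_deg

open belt: β = asin((r2−r1)/C) = asin(0/73) = 0.0000°
wrap1 = π − 2β = 180.0000°
wrap2 = π + 2β = 180.0000°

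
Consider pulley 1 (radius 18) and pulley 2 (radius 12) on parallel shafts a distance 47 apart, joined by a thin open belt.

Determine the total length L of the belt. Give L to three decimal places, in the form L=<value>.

open belt: β = asin((r2−r1)/C) = asin(-6/47) = -7.3344°
wrap1 = π − 2β = 194.6687°
wrap2 = π + 2β = 165.3313°
tangent length = C·cosβ = 46.6154
L = r1·wrap1 + r2·wrap2 + 2·C·cosβ = 18·3.3976 + 12·2.8856 + 2·46.6154 = 189.0148

L=189.015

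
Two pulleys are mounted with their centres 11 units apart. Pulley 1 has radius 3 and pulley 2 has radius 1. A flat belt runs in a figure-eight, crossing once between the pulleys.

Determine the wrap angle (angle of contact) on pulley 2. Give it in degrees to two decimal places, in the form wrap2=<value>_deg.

crossed belt: β = asin((r1+r2)/C) = asin(4/11) = 21.3237°
wrap1 = wrap2 = π + 2β = 222.6474°

wrap2=222.65_deg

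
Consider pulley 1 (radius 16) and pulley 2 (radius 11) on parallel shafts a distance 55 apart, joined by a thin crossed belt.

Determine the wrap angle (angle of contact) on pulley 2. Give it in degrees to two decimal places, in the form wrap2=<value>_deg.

wrap2=238.80_deg

crossed belt: β = asin((r1+r2)/C) = asin(27/55) = 29.4004°
wrap1 = wrap2 = π + 2β = 238.8007°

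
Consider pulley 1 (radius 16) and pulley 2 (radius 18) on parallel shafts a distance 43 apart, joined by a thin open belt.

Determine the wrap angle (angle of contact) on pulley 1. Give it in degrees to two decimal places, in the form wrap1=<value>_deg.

wrap1=174.67_deg

open belt: β = asin((r2−r1)/C) = asin(2/43) = 2.6659°
wrap1 = π − 2β = 174.6682°
wrap2 = π + 2β = 185.3318°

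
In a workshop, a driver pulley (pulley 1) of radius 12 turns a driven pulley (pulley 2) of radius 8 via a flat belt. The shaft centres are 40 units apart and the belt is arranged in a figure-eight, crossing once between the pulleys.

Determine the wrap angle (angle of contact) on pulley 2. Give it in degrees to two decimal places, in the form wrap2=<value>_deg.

wrap2=240.00_deg

crossed belt: β = asin((r1+r2)/C) = asin(20/40) = 30.0000°
wrap1 = wrap2 = π + 2β = 240.0000°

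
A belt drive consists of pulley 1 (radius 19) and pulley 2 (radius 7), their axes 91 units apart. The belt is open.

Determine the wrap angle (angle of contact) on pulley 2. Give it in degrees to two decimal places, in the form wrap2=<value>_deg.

wrap2=164.84_deg

open belt: β = asin((r2−r1)/C) = asin(-12/91) = -7.5776°
wrap1 = π − 2β = 195.1551°
wrap2 = π + 2β = 164.8449°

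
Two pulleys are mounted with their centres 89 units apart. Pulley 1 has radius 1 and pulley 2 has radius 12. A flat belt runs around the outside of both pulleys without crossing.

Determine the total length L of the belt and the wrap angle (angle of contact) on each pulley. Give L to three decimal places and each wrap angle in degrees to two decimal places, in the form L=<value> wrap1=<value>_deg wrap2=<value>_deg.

L=220.202 wrap1=165.80_deg wrap2=194.20_deg

open belt: β = asin((r2−r1)/C) = asin(11/89) = 7.0997°
wrap1 = π − 2β = 165.8007°
wrap2 = π + 2β = 194.1993°
tangent length = C·cosβ = 88.3176
L = r1·wrap1 + r2·wrap2 + 2·C·cosβ = 1·2.8938 + 12·3.3894 + 2·88.3176 = 220.2020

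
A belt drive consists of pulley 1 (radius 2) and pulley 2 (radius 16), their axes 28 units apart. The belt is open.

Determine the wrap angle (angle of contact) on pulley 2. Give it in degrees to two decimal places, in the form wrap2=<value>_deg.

wrap2=240.00_deg

open belt: β = asin((r2−r1)/C) = asin(14/28) = 30.0000°
wrap1 = π − 2β = 120.0000°
wrap2 = π + 2β = 240.0000°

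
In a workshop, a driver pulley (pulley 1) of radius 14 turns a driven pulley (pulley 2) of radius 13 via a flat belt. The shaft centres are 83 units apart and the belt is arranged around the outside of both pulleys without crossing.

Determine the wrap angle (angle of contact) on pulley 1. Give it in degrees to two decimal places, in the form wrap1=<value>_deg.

open belt: β = asin((r2−r1)/C) = asin(-1/83) = -0.6903°
wrap1 = π − 2β = 181.3807°
wrap2 = π + 2β = 178.6193°

wrap1=181.38_deg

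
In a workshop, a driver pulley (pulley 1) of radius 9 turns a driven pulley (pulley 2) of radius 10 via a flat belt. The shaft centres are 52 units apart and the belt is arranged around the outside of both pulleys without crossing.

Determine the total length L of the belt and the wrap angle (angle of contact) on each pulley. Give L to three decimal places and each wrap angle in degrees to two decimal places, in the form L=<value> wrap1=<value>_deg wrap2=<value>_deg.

open belt: β = asin((r2−r1)/C) = asin(1/52) = 1.1019°
wrap1 = π − 2β = 177.7962°
wrap2 = π + 2β = 182.2038°
tangent length = C·cosβ = 51.9904
L = r1·wrap1 + r2·wrap2 + 2·C·cosβ = 9·3.1031 + 10·3.1801 + 2·51.9904 = 163.7095

L=163.709 wrap1=177.80_deg wrap2=182.20_deg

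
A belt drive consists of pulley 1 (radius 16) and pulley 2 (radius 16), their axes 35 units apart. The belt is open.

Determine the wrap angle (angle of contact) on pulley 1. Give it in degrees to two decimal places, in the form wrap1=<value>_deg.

open belt: β = asin((r2−r1)/C) = asin(0/35) = 0.0000°
wrap1 = π − 2β = 180.0000°
wrap2 = π + 2β = 180.0000°

wrap1=180.00_deg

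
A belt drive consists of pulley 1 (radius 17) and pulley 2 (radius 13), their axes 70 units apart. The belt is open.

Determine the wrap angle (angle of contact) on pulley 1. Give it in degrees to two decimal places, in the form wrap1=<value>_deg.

open belt: β = asin((r2−r1)/C) = asin(-4/70) = -3.2758°
wrap1 = π − 2β = 186.5517°
wrap2 = π + 2β = 173.4483°

wrap1=186.55_deg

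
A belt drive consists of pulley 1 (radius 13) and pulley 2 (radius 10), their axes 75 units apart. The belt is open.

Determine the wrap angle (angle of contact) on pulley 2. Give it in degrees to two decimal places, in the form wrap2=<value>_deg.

open belt: β = asin((r2−r1)/C) = asin(-3/75) = -2.2924°
wrap1 = π − 2β = 184.5849°
wrap2 = π + 2β = 175.4151°

wrap2=175.42_deg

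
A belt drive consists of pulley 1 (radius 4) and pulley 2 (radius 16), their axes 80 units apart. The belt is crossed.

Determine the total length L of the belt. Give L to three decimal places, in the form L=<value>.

L=227.858

crossed belt: β = asin((r1+r2)/C) = asin(20/80) = 14.4775°
wrap1 = wrap2 = π + 2β = 208.9550°
tangent length = C·cosβ = 77.4597
L = (r1+r2)·wrap + 2·C·cosβ = 20·3.6470 + 2·77.4597 = 227.8584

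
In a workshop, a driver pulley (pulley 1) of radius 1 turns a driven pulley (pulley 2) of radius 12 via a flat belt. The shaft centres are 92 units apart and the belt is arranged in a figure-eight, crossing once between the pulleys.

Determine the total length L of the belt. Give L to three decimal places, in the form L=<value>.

L=226.681

crossed belt: β = asin((r1+r2)/C) = asin(13/92) = 8.1233°
wrap1 = wrap2 = π + 2β = 196.2467°
tangent length = C·cosβ = 91.0769
L = (r1+r2)·wrap + 2·C·cosβ = 13·3.4252 + 2·91.0769 = 226.6807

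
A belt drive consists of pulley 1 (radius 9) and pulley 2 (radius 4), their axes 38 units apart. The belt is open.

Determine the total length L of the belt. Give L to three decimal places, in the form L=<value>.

L=117.500

open belt: β = asin((r2−r1)/C) = asin(-5/38) = -7.5608°
wrap1 = π − 2β = 195.1217°
wrap2 = π + 2β = 164.8783°
tangent length = C·cosβ = 37.6696
L = r1·wrap1 + r2·wrap2 + 2·C·cosβ = 9·3.4055 + 4·2.8777 + 2·37.6696 = 117.4996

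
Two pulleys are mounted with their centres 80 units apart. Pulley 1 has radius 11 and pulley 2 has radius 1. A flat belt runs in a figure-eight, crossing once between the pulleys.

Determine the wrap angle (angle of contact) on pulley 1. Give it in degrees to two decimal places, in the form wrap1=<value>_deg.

crossed belt: β = asin((r1+r2)/C) = asin(12/80) = 8.6269°
wrap1 = wrap2 = π + 2β = 197.2539°

wrap1=197.25_deg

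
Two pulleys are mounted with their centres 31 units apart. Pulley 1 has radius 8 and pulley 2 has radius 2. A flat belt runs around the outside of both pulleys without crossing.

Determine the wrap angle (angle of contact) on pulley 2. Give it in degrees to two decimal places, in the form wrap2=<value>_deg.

wrap2=157.68_deg

open belt: β = asin((r2−r1)/C) = asin(-6/31) = -11.1599°
wrap1 = π − 2β = 202.3199°
wrap2 = π + 2β = 157.6801°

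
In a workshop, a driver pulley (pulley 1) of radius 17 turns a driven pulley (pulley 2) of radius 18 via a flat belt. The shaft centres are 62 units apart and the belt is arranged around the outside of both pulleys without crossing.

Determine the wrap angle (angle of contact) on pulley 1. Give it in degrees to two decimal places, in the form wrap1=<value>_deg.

wrap1=178.15_deg

open belt: β = asin((r2−r1)/C) = asin(1/62) = 0.9242°
wrap1 = π − 2β = 178.1517°
wrap2 = π + 2β = 181.8483°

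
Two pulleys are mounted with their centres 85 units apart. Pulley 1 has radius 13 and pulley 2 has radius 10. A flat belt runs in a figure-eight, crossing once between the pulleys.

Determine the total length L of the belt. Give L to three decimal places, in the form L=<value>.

crossed belt: β = asin((r1+r2)/C) = asin(23/85) = 15.6993°
wrap1 = wrap2 = π + 2β = 211.3985°
tangent length = C·cosβ = 81.8291
L = (r1+r2)·wrap + 2·C·cosβ = 23·3.6896 + 2·81.8291 = 248.5190

L=248.519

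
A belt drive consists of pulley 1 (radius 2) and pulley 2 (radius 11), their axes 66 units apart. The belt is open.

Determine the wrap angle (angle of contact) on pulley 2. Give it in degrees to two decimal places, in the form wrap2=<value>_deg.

open belt: β = asin((r2−r1)/C) = asin(9/66) = 7.8375°
wrap1 = π − 2β = 164.3250°
wrap2 = π + 2β = 195.6750°

wrap2=195.67_deg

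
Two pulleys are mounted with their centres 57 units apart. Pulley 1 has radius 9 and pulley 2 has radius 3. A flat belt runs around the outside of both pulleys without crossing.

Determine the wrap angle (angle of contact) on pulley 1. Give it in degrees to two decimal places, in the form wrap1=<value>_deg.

wrap1=192.08_deg

open belt: β = asin((r2−r1)/C) = asin(-6/57) = -6.0423°
wrap1 = π − 2β = 192.0847°
wrap2 = π + 2β = 167.9153°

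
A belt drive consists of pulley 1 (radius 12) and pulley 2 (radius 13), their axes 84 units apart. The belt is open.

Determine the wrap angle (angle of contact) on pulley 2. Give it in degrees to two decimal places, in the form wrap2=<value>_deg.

wrap2=181.36_deg

open belt: β = asin((r2−r1)/C) = asin(1/84) = 0.6821°
wrap1 = π − 2β = 178.6358°
wrap2 = π + 2β = 181.3642°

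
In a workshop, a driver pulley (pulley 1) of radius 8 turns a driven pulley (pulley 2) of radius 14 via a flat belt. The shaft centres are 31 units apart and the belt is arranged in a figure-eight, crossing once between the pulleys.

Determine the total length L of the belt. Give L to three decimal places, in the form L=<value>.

crossed belt: β = asin((r1+r2)/C) = asin(22/31) = 45.2087°
wrap1 = wrap2 = π + 2β = 270.4174°
tangent length = C·cosβ = 21.8403
L = (r1+r2)·wrap + 2·C·cosβ = 22·4.7197 + 2·21.8403 = 147.5135

L=147.513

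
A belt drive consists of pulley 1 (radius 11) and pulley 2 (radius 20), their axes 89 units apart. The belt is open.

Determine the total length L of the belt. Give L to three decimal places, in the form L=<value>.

L=276.300

open belt: β = asin((r2−r1)/C) = asin(9/89) = 5.8039°
wrap1 = π − 2β = 168.3922°
wrap2 = π + 2β = 191.6078°
tangent length = C·cosβ = 88.5438
L = r1·wrap1 + r2·wrap2 + 2·C·cosβ = 11·2.9390 + 20·3.3442 + 2·88.5438 = 276.3003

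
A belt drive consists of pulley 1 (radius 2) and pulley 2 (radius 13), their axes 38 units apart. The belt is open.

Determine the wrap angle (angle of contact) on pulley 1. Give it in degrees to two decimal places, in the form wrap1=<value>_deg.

open belt: β = asin((r2−r1)/C) = asin(11/38) = 16.8264°
wrap1 = π − 2β = 146.3471°
wrap2 = π + 2β = 213.6529°

wrap1=146.35_deg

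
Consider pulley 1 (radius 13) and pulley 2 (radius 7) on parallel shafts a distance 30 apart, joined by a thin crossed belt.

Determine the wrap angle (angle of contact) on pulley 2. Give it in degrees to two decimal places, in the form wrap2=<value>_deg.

crossed belt: β = asin((r1+r2)/C) = asin(20/30) = 41.8103°
wrap1 = wrap2 = π + 2β = 263.6206°

wrap2=263.62_deg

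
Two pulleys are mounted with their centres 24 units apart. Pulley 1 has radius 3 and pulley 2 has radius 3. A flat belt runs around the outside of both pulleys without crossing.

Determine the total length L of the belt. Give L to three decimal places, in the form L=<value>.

open belt: β = asin((r2−r1)/C) = asin(0/24) = 0.0000°
wrap1 = π − 2β = 180.0000°
wrap2 = π + 2β = 180.0000°
tangent length = C·cosβ = 24.0000
L = r1·wrap1 + r2·wrap2 + 2·C·cosβ = 3·3.1416 + 3·3.1416 + 2·24.0000 = 66.8496

L=66.850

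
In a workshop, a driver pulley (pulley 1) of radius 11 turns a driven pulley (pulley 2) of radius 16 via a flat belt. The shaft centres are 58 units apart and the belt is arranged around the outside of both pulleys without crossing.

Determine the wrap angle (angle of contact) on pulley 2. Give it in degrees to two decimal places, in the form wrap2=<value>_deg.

wrap2=189.89_deg

open belt: β = asin((r2−r1)/C) = asin(5/58) = 4.9454°
wrap1 = π − 2β = 170.1091°
wrap2 = π + 2β = 189.8909°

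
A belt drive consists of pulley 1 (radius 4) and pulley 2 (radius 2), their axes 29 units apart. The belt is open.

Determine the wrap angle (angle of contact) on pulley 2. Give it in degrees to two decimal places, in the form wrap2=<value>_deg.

open belt: β = asin((r2−r1)/C) = asin(-2/29) = -3.9546°
wrap1 = π − 2β = 187.9091°
wrap2 = π + 2β = 172.0909°

wrap2=172.09_deg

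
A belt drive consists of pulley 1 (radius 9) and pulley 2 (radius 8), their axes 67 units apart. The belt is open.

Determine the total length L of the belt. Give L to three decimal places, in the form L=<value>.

open belt: β = asin((r2−r1)/C) = asin(-1/67) = -0.8552°
wrap1 = π − 2β = 181.7104°
wrap2 = π + 2β = 178.2896°
tangent length = C·cosβ = 66.9925
L = r1·wrap1 + r2·wrap2 + 2·C·cosβ = 9·3.1714 + 8·3.1117 + 2·66.9925 = 187.4220

L=187.422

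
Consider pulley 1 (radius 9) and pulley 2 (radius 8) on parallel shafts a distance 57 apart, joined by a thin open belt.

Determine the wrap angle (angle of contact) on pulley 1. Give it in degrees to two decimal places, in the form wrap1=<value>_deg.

open belt: β = asin((r2−r1)/C) = asin(-1/57) = -1.0052°
wrap1 = π − 2β = 182.0105°
wrap2 = π + 2β = 177.9895°

wrap1=182.01_deg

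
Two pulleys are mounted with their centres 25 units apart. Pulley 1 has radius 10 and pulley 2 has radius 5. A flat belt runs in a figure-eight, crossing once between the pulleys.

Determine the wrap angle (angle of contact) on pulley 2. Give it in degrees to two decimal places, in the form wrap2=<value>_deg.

crossed belt: β = asin((r1+r2)/C) = asin(15/25) = 36.8699°
wrap1 = wrap2 = π + 2β = 253.7398°

wrap2=253.74_deg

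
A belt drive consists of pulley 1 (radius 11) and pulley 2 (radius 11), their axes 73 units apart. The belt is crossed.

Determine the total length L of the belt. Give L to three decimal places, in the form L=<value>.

crossed belt: β = asin((r1+r2)/C) = asin(22/73) = 17.5399°
wrap1 = wrap2 = π + 2β = 215.0798°
tangent length = C·cosβ = 69.6060
L = (r1+r2)·wrap + 2·C·cosβ = 22·3.7539 + 2·69.6060 = 221.7968

L=221.797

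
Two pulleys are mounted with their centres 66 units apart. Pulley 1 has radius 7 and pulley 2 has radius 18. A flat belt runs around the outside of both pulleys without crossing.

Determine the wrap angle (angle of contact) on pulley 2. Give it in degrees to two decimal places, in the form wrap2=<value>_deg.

wrap2=199.19_deg

open belt: β = asin((r2−r1)/C) = asin(11/66) = 9.5941°
wrap1 = π − 2β = 160.8119°
wrap2 = π + 2β = 199.1881°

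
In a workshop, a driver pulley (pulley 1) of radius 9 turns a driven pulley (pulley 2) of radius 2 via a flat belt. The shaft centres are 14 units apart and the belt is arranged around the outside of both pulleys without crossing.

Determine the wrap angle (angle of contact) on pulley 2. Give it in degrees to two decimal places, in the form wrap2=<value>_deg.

wrap2=120.00_deg

open belt: β = asin((r2−r1)/C) = asin(-7/14) = -30.0000°
wrap1 = π − 2β = 240.0000°
wrap2 = π + 2β = 120.0000°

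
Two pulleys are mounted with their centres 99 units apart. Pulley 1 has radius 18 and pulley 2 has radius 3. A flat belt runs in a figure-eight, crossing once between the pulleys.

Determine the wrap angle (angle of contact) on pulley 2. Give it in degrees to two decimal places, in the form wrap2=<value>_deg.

crossed belt: β = asin((r1+r2)/C) = asin(21/99) = 12.2467°
wrap1 = wrap2 = π + 2β = 204.4934°

wrap2=204.49_deg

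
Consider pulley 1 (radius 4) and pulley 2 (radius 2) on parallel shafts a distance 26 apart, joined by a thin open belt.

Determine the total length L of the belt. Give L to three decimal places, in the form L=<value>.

open belt: β = asin((r2−r1)/C) = asin(-2/26) = -4.4117°
wrap1 = π − 2β = 188.8235°
wrap2 = π + 2β = 171.1765°
tangent length = C·cosβ = 25.9230
L = r1·wrap1 + r2·wrap2 + 2·C·cosβ = 4·3.2956 + 2·2.9876 + 2·25.9230 = 71.0035

L=71.003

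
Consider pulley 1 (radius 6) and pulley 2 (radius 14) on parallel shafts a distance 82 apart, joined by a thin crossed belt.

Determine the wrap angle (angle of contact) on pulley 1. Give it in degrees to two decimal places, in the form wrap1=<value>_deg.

wrap1=208.23_deg

crossed belt: β = asin((r1+r2)/C) = asin(20/82) = 14.1170°
wrap1 = wrap2 = π + 2β = 208.2340°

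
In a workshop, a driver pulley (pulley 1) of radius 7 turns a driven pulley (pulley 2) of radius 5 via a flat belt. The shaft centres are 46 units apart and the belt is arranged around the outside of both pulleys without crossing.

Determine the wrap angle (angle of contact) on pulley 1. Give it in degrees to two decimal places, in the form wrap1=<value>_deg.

wrap1=184.98_deg

open belt: β = asin((r2−r1)/C) = asin(-2/46) = -2.4919°
wrap1 = π − 2β = 184.9838°
wrap2 = π + 2β = 175.0162°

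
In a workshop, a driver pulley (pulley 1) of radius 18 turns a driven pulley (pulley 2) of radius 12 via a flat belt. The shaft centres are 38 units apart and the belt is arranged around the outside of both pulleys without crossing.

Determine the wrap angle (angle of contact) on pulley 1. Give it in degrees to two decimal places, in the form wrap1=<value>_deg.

open belt: β = asin((r2−r1)/C) = asin(-6/38) = -9.0847°
wrap1 = π − 2β = 198.1694°
wrap2 = π + 2β = 161.8306°

wrap1=198.17_deg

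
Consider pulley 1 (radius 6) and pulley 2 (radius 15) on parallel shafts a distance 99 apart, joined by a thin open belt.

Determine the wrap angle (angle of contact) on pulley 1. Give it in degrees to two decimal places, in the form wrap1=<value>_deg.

wrap1=169.57_deg

open belt: β = asin((r2−r1)/C) = asin(9/99) = 5.2159°
wrap1 = π − 2β = 169.5682°
wrap2 = π + 2β = 190.4318°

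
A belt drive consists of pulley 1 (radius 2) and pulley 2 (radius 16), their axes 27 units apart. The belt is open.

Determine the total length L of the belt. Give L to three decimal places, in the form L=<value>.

L=117.986

open belt: β = asin((r2−r1)/C) = asin(14/27) = 31.2329°
wrap1 = π − 2β = 117.5341°
wrap2 = π + 2β = 242.4659°
tangent length = C·cosβ = 23.0868
L = r1·wrap1 + r2·wrap2 + 2·C·cosβ = 2·2.0514 + 16·4.2318 + 2·23.0868 = 117.9855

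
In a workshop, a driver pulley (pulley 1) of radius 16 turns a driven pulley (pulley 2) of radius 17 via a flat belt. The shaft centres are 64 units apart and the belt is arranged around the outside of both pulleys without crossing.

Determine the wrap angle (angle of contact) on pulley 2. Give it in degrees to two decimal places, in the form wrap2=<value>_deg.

open belt: β = asin((r2−r1)/C) = asin(1/64) = 0.8953°
wrap1 = π − 2β = 178.2094°
wrap2 = π + 2β = 181.7906°

wrap2=181.79_deg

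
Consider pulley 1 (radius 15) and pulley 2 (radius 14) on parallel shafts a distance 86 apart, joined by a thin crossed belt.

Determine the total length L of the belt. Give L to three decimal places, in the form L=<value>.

L=272.981

crossed belt: β = asin((r1+r2)/C) = asin(29/86) = 19.7069°
wrap1 = wrap2 = π + 2β = 219.4139°
tangent length = C·cosβ = 80.9630
L = (r1+r2)·wrap + 2·C·cosβ = 29·3.8295 + 2·80.9630 = 272.9813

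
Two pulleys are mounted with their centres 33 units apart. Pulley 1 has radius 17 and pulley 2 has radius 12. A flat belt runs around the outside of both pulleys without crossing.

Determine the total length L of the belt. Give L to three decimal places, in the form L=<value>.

L=157.865

open belt: β = asin((r2−r1)/C) = asin(-5/33) = -8.7147°
wrap1 = π − 2β = 197.4295°
wrap2 = π + 2β = 162.5705°
tangent length = C·cosβ = 32.6190
L = r1·wrap1 + r2·wrap2 + 2·C·cosβ = 17·3.4458 + 12·2.8374 + 2·32.6190 = 157.8652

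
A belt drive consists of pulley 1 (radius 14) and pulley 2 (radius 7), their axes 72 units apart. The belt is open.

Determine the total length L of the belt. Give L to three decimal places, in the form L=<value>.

open belt: β = asin((r2−r1)/C) = asin(-7/72) = -5.5792°
wrap1 = π − 2β = 191.1585°
wrap2 = π + 2β = 168.8415°
tangent length = C·cosβ = 71.6589
L = r1·wrap1 + r2·wrap2 + 2·C·cosβ = 14·3.3363 + 7·2.9468 + 2·71.6589 = 210.6545

L=210.655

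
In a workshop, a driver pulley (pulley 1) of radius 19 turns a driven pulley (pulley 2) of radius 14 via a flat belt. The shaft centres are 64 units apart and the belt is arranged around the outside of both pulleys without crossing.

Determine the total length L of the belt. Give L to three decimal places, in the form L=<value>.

open belt: β = asin((r2−r1)/C) = asin(-5/64) = -4.4808°
wrap1 = π − 2β = 188.9616°
wrap2 = π + 2β = 171.0384°
tangent length = C·cosβ = 63.8044
L = r1·wrap1 + r2·wrap2 + 2·C·cosβ = 19·3.2980 + 14·2.9852 + 2·63.8044 = 232.0634

L=232.063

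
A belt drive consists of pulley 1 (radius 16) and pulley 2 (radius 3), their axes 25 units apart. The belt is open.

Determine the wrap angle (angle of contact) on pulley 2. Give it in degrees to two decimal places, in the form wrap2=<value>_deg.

wrap2=117.34_deg

open belt: β = asin((r2−r1)/C) = asin(-13/25) = -31.3323°
wrap1 = π − 2β = 242.6645°
wrap2 = π + 2β = 117.3355°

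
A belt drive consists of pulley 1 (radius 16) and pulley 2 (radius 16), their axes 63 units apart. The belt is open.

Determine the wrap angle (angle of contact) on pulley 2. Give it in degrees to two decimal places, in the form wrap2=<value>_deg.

wrap2=180.00_deg

open belt: β = asin((r2−r1)/C) = asin(0/63) = 0.0000°
wrap1 = π − 2β = 180.0000°
wrap2 = π + 2β = 180.0000°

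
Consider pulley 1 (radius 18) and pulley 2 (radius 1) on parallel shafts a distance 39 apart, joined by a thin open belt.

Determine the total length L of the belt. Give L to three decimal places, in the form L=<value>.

open belt: β = asin((r2−r1)/C) = asin(-17/39) = -25.8424°
wrap1 = π − 2β = 231.6848°
wrap2 = π + 2β = 128.3152°
tangent length = C·cosβ = 35.0999
L = r1·wrap1 + r2·wrap2 + 2·C·cosβ = 18·4.0437 + 1·2.2395 + 2·35.0999 = 145.2252

L=145.225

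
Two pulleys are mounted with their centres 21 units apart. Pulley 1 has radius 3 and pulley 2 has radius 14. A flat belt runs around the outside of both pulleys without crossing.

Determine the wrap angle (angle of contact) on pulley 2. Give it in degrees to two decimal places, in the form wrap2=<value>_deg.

wrap2=243.18_deg

open belt: β = asin((r2−r1)/C) = asin(11/21) = 31.5881°
wrap1 = π − 2β = 116.8237°
wrap2 = π + 2β = 243.1763°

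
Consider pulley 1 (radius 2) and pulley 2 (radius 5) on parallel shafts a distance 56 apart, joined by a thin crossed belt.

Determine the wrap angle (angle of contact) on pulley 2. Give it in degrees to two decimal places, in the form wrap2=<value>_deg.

crossed belt: β = asin((r1+r2)/C) = asin(7/56) = 7.1808°
wrap1 = wrap2 = π + 2β = 194.3615°

wrap2=194.36_deg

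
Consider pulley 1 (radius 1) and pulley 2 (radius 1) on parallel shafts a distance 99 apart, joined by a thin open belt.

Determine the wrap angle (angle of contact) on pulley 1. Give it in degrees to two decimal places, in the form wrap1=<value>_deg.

wrap1=180.00_deg

open belt: β = asin((r2−r1)/C) = asin(0/99) = 0.0000°
wrap1 = π − 2β = 180.0000°
wrap2 = π + 2β = 180.0000°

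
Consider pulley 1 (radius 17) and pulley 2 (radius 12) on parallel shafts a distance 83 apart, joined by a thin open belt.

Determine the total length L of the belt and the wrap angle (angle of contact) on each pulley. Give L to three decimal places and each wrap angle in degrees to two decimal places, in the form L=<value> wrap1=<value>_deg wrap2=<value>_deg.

open belt: β = asin((r2−r1)/C) = asin(-5/83) = -3.4536°
wrap1 = π − 2β = 186.9073°
wrap2 = π + 2β = 173.0927°
tangent length = C·cosβ = 82.8493
L = r1·wrap1 + r2·wrap2 + 2·C·cosβ = 17·3.2621 + 12·3.0210 + 2·82.8493 = 257.4075

L=257.407 wrap1=186.91_deg wrap2=173.09_deg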